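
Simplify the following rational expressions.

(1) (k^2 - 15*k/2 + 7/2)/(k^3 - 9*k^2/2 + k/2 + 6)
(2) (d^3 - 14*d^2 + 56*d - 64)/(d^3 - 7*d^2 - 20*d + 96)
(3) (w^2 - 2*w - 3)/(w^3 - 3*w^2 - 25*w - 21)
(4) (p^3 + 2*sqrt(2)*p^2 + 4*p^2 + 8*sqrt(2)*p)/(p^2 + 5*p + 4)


(1) = (2*k^2 - 15*k + 7)/(2*k^3 - 9*k^2 + k + 12)
(2) = (d^2 - 6*d + 8)/(d^2 + d - 12)
(3) = (w - 3)/(w^2 - 4*w - 21)
(4) = (p^2 + 2*sqrt(2)*p)/(p + 1)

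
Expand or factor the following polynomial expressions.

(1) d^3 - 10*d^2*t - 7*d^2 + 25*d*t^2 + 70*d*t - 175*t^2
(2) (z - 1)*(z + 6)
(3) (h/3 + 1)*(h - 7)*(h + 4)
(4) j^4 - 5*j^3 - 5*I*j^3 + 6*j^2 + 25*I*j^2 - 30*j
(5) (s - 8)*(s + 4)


(1) = (d - 7)*(d - 5*t)^2
(2) = z^2 + 5*z - 6
(3) = h^3/3 - 37*h/3 - 28
(4) = j*(j - 5)*(j - 6*I)*(j + I)
(5) = s^2 - 4*s - 32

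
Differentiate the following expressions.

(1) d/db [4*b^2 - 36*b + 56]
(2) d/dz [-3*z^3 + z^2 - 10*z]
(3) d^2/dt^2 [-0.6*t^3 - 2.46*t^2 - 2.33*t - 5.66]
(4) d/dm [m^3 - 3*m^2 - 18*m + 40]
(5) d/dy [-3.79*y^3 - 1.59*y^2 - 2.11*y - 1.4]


(1) = 8*b - 36
(2) = -9*z^2 + 2*z - 10
(3) = -3.6*t - 4.92
(4) = 3*m^2 - 6*m - 18
(5) = -11.37*y^2 - 3.18*y - 2.11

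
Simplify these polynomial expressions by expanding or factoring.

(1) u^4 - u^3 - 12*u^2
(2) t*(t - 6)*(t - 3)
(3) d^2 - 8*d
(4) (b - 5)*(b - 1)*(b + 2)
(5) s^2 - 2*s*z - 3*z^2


(1) = u^2*(u - 4)*(u + 3)
(2) = t^3 - 9*t^2 + 18*t
(3) = d*(d - 8)
(4) = b^3 - 4*b^2 - 7*b + 10
(5) = (s - 3*z)*(s + z)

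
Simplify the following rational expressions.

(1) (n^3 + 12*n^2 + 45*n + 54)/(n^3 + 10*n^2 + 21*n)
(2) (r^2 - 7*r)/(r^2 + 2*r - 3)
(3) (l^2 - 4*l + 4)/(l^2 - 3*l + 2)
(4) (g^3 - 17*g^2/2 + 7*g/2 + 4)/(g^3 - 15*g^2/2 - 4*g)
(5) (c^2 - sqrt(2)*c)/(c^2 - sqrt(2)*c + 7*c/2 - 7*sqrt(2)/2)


(1) = (n^2 + 9*n + 18)/(n^2 + 7*n)
(2) = (r^2 - 7*r)/(r^2 + 2*r - 3)
(3) = (l - 2)/(l - 1)
(4) = (g - 1)/g
(5) = 2*c/(2*c + 7)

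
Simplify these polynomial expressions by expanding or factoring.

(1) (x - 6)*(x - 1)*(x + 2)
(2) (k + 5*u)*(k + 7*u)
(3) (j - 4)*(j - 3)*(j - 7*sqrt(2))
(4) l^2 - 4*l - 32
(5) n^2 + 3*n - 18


(1) = x^3 - 5*x^2 - 8*x + 12
(2) = k^2 + 12*k*u + 35*u^2
(3) = j^3 - 7*sqrt(2)*j^2 - 7*j^2 + 12*j + 49*sqrt(2)*j - 84*sqrt(2)
(4) = (l - 8)*(l + 4)
(5) = (n - 3)*(n + 6)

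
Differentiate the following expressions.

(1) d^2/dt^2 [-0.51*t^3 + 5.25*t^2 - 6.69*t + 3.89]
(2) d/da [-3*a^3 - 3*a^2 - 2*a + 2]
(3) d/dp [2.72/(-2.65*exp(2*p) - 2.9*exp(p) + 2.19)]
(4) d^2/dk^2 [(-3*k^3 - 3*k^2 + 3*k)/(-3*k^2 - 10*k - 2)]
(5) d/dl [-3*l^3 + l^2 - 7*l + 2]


(1) = 10.5 - 3.06*t
(2) = -9*a^2 - 6*a - 2
(3) = (14.416*exp(p) + 7.888)*exp(p)/(2.65*exp(2*p) + 2.9*exp(p) - 2.19)^2
(4) = 6*(55*k^3 + 42*k^2 + 30*k + 24)/(27*k^6 + 270*k^5 + 954*k^4 + 1360*k^3 + 636*k^2 + 120*k + 8)
(5) = -9*l^2 + 2*l - 7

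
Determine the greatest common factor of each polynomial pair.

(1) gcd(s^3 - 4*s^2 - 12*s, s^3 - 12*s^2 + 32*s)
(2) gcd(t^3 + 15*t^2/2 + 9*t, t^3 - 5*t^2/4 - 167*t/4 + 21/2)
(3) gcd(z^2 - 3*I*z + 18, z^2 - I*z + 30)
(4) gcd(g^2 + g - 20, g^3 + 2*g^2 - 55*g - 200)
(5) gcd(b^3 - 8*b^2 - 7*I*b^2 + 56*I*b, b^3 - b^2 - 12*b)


(1) = s
(2) = gcd(t*(t + 3/2)*(t + 6), (t - 7)*(t - 1/4)*(t + 6)) = t + 6
(3) = z - 6*I
(4) = gcd((g - 4)*(g + 5), (g - 8)*(g + 5)^2) = g + 5
(5) = b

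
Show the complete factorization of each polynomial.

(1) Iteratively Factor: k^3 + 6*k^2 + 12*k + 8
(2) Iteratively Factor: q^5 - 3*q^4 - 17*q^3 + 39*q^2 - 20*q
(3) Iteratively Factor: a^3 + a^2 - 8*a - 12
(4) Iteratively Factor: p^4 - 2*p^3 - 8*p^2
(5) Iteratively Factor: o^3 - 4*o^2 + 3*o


(1) = (k + 2)*(k^2 + 4*k + 4) = (k + 2)^2*(k + 2)
(2) = (q - 5)*(q^4 + 2*q^3 - 7*q^2 + 4*q) = (q - 5)*(q + 4)*(q^3 - 2*q^2 + q) = q*(q - 5)*(q + 4)*(q^2 - 2*q + 1) = q*(q - 5)*(q - 1)*(q + 4)*(q - 1)
(3) = (a + 2)*(a^2 - a - 6) = (a - 3)*(a + 2)*(a + 2)
(4) = (p)*(p^3 - 2*p^2 - 8*p) = p^2*(p^2 - 2*p - 8) = p^2*(p - 4)*(p + 2)
(5) = (o - 1)*(o^2 - 3*o) = (o - 3)*(o - 1)*(o)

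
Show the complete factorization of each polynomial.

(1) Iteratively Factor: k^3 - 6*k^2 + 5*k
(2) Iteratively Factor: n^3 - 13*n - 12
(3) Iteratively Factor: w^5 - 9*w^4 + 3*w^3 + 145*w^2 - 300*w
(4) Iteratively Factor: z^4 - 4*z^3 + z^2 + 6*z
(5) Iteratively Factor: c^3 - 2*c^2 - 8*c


(1) = (k - 5)*(k^2 - k) = k*(k - 5)*(k - 1)
(2) = (n + 1)*(n^2 - n - 12) = (n - 4)*(n + 1)*(n + 3)
(3) = (w + 4)*(w^4 - 13*w^3 + 55*w^2 - 75*w) = (w - 5)*(w + 4)*(w^3 - 8*w^2 + 15*w) = w*(w - 5)*(w + 4)*(w^2 - 8*w + 15) = w*(w - 5)*(w - 3)*(w + 4)*(w - 5)
(4) = (z + 1)*(z^3 - 5*z^2 + 6*z) = (z - 3)*(z + 1)*(z^2 - 2*z) = z*(z - 3)*(z + 1)*(z - 2)
(5) = (c)*(c^2 - 2*c - 8) = c*(c + 2)*(c - 4)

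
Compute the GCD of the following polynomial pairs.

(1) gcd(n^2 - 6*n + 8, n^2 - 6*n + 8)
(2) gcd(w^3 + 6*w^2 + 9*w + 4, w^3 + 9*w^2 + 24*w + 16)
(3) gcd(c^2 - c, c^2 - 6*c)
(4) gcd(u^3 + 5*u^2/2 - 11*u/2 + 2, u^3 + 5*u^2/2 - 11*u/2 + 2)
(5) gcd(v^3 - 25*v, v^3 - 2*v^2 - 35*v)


(1) = gcd((n - 4)*(n - 2), (n - 4)*(n - 2)) = n^2 - 6*n + 8
(2) = w^2 + 5*w + 4
(3) = c
(4) = u^3 + 5*u^2/2 - 11*u/2 + 2
(5) = v^2 + 5*v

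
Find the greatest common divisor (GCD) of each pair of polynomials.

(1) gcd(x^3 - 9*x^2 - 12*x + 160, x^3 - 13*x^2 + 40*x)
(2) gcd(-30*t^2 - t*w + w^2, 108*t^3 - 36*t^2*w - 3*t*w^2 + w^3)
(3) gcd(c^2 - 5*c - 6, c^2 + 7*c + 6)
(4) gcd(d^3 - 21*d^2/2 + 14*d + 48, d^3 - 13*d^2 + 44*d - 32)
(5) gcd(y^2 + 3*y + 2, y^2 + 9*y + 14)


(1) = x^2 - 13*x + 40
(2) = 6*t - w
(3) = gcd((c - 6)*(c + 1), (c + 1)*(c + 6)) = c + 1
(4) = d^2 - 12*d + 32
(5) = gcd((y + 1)*(y + 2), (y + 2)*(y + 7)) = y + 2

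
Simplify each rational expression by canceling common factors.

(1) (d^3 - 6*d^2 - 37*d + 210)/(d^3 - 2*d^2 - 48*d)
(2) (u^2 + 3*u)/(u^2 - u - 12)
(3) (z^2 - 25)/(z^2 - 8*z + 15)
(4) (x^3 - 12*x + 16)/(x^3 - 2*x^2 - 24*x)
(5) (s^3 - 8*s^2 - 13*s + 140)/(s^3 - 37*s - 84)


(1) = (d^2 - 12*d + 35)/(d^2 - 8*d)
(2) = u/(u - 4)
(3) = (z + 5)/(z - 3)
(4) = (x^2 - 4*x + 4)/(x^2 - 6*x)
(5) = (s - 5)/(s + 3)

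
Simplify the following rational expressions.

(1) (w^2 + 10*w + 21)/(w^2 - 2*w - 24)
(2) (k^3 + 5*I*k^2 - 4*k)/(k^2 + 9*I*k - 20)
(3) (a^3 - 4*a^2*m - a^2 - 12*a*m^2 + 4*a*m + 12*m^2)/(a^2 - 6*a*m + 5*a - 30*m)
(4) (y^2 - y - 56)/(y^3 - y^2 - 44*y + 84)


(1) = (w^2 + 10*w + 21)/(w^2 - 2*w - 24)
(2) = (k^2 + I*k)/(k + 5*I)
(3) = (a^2 + 2*a*m - a - 2*m)/(a + 5)
(4) = (y - 8)/(y^2 - 8*y + 12)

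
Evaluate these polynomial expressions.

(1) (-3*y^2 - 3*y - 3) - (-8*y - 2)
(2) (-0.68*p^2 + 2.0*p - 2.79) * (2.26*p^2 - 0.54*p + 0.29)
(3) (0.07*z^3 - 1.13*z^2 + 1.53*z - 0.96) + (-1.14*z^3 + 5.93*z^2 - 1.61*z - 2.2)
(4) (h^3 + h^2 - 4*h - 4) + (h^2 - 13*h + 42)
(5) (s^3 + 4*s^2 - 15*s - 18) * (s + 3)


(1) = -3*y^2 + 5*y - 1
(2) = -1.5368*p^4 + 4.8872*p^3 - 7.5826*p^2 + 2.0866*p - 0.8091
(3) = -1.07*z^3 + 4.8*z^2 - 0.08*z - 3.16
(4) = h^3 + 2*h^2 - 17*h + 38
(5) = s^4 + 7*s^3 - 3*s^2 - 63*s - 54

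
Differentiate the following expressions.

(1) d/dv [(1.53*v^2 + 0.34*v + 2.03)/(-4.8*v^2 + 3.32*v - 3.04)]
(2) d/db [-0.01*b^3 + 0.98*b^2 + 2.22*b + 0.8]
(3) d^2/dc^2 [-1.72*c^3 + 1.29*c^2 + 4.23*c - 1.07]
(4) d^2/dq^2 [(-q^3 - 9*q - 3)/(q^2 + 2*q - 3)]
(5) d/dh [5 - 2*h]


(1) = (6.7116*v^2 + 10.1856*v - 7.7732)/(23.04*v^4 - 31.872*v^3 + 40.2064*v^2 - 20.1856*v + 9.2416)
(2) = -0.03*b^2 + 1.96*b + 2.22
(3) = 2.58 - 10.32*c
(4) = 2*(-16*q^3 + 9*q^2 - 126*q - 75)/(q^6 + 6*q^5 + 3*q^4 - 28*q^3 - 9*q^2 + 54*q - 27)
(5) = -2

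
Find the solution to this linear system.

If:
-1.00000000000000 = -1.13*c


Then:
c = 0.88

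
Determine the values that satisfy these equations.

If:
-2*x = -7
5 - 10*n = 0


Then:
n = 1/2
x = 7/2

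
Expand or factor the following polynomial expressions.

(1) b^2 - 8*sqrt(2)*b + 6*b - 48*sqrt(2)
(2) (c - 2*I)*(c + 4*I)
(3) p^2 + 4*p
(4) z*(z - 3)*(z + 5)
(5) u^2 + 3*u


(1) = (b + 6)*(b - 8*sqrt(2))
(2) = c^2 + 2*I*c + 8
(3) = p*(p + 4)
(4) = z^3 + 2*z^2 - 15*z
(5) = u*(u + 3)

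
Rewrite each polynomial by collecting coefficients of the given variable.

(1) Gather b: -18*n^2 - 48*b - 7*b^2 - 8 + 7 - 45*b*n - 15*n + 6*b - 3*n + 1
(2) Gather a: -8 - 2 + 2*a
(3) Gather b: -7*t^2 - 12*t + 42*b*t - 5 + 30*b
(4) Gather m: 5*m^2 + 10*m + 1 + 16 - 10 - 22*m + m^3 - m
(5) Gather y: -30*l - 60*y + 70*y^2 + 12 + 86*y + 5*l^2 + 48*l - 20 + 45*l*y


(1) = -7*b^2 + b*(-45*n - 42) - 18*n^2 - 18*n
(2) = 2*a - 10
(3) = b*(42*t + 30) - 7*t^2 - 12*t - 5
(4) = m^3 + 5*m^2 - 13*m + 7
(5) = 5*l^2 + 18*l + 70*y^2 + y*(45*l + 26) - 8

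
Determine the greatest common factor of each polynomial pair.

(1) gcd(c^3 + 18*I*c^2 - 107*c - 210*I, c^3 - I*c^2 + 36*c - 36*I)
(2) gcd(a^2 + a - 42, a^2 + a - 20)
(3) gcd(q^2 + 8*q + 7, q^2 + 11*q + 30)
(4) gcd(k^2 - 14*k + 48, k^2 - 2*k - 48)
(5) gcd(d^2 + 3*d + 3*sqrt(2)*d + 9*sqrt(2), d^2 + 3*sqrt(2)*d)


(1) = c + 6*I
(2) = 1
(3) = 1
(4) = gcd((k - 8)*(k - 6), (k - 8)*(k + 6)) = k - 8
(5) = gcd((d + 3)*(d + 3*sqrt(2)), d*(d + 3*sqrt(2))) = d + 3*sqrt(2)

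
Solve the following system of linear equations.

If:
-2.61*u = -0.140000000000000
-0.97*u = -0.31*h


Then:
h = 0.17
u = 0.05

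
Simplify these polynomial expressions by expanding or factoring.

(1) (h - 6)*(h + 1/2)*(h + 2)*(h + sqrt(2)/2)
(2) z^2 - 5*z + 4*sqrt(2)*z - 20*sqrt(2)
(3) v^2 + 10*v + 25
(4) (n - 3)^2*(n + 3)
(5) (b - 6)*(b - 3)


(1) = h^4 - 7*h^3/2 + sqrt(2)*h^3/2 - 14*h^2 - 7*sqrt(2)*h^2/4 - 7*sqrt(2)*h - 6*h - 3*sqrt(2)
(2) = (z - 5)*(z + 4*sqrt(2))
(3) = (v + 5)^2
(4) = n^3 - 3*n^2 - 9*n + 27
(5) = b^2 - 9*b + 18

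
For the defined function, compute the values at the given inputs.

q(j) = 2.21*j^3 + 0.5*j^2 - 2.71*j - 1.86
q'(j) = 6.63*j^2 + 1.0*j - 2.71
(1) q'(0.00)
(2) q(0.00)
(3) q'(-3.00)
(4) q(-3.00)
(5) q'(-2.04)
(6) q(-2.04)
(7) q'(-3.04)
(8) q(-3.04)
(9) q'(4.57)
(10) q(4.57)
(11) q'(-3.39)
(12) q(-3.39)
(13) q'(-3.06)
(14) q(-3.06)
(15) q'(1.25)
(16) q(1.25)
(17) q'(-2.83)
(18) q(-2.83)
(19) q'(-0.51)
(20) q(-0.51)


(1) = -2.71
(2) = -1.86
(3) = 53.96
(4) = -48.90
(5) = 22.84
(6) = -13.01
(7) = 55.52
(8) = -51.09
(9) = 140.33
(10) = 207.13
(11) = 70.09
(12) = -73.02
(13) = 56.31
(14) = -52.21
(15) = 8.90
(16) = -0.15
(17) = 47.56
(18) = -40.28
(19) = -1.50
(20) = -0.64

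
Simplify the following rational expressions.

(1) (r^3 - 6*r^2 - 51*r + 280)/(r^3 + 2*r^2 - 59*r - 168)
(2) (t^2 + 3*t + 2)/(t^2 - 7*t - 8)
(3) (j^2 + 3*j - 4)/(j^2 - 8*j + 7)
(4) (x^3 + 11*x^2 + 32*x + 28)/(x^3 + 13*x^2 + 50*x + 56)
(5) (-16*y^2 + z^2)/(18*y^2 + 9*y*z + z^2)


(1) = (r - 5)/(r + 3)
(2) = (t + 2)/(t - 8)
(3) = (j + 4)/(j - 7)
(4) = (x + 2)/(x + 4)
(5) = (-16*y^2 + z^2)/(18*y^2 + 9*y*z + z^2)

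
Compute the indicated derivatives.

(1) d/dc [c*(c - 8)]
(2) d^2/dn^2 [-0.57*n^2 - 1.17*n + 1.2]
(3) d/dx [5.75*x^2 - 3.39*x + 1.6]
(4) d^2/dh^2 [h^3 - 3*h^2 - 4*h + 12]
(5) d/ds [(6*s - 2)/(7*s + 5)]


(1) = 2*c - 8
(2) = -1.14000000000000
(3) = 11.5*x - 3.39
(4) = 6*h - 6
(5) = 44/(7*s + 5)^2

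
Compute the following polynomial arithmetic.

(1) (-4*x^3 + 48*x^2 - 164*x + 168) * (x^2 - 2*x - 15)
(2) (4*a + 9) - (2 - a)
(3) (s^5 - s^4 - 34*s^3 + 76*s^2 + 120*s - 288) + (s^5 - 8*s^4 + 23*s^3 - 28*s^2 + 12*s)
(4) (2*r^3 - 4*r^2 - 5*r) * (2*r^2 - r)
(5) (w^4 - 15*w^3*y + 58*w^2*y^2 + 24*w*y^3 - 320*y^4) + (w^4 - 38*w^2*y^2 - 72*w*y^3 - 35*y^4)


(1) = -4*x^5 + 56*x^4 - 200*x^3 - 224*x^2 + 2124*x - 2520
(2) = 5*a + 7
(3) = 2*s^5 - 9*s^4 - 11*s^3 + 48*s^2 + 132*s - 288
(4) = 4*r^5 - 10*r^4 - 6*r^3 + 5*r^2
(5) = 2*w^4 - 15*w^3*y + 20*w^2*y^2 - 48*w*y^3 - 355*y^4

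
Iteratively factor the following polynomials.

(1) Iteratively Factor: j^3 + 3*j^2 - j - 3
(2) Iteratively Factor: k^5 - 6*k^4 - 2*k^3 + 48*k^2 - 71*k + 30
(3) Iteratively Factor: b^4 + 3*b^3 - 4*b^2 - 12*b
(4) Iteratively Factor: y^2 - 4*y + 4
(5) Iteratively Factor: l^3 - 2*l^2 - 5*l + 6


(1) = (j - 1)*(j^2 + 4*j + 3) = (j - 1)*(j + 3)*(j + 1)
(2) = (k - 5)*(k^4 - k^3 - 7*k^2 + 13*k - 6) = (k - 5)*(k - 2)*(k^3 + k^2 - 5*k + 3) = (k - 5)*(k - 2)*(k - 1)*(k^2 + 2*k - 3) = (k - 5)*(k - 2)*(k - 1)*(k + 3)*(k - 1)
(3) = (b - 2)*(b^3 + 5*b^2 + 6*b) = (b - 2)*(b + 3)*(b^2 + 2*b) = (b - 2)*(b + 2)*(b + 3)*(b)
(4) = (y - 2)*(y - 2)
(5) = (l - 1)*(l^2 - l - 6) = (l - 1)*(l + 2)*(l - 3)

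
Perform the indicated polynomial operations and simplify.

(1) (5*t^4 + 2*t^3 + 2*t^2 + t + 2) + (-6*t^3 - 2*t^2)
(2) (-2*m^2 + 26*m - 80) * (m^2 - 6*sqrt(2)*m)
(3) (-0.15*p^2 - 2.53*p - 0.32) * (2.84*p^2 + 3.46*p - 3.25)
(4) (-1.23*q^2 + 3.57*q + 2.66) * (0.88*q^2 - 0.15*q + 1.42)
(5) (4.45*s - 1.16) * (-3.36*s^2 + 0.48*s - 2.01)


(1) = 5*t^4 - 4*t^3 + t + 2
(2) = -2*m^4 + 12*sqrt(2)*m^3 + 26*m^3 - 156*sqrt(2)*m^2 - 80*m^2 + 480*sqrt(2)*m
(3) = -0.426*p^4 - 7.7042*p^3 - 9.1751*p^2 + 7.1153*p + 1.04
(4) = -1.0824*q^4 + 3.3261*q^3 + 0.0587*q^2 + 4.6704*q + 3.7772
(5) = -14.952*s^3 + 6.0336*s^2 - 9.5013*s + 2.3316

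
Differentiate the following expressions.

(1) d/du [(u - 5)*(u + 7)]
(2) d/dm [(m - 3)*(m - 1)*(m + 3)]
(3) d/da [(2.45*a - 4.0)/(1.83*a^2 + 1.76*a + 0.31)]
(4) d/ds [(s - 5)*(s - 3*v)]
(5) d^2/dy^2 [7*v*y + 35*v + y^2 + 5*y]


(1) = 2*u + 2
(2) = 3*m^2 - 2*m - 9
(3) = (-4.4835*a^2 + 14.64*a + 7.7995)/(3.3489*a^4 + 6.4416*a^3 + 4.2322*a^2 + 1.0912*a + 0.0961)
(4) = 2*s - 3*v - 5
(5) = 2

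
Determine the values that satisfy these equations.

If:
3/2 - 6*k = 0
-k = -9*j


Then:
j = 1/36
k = 1/4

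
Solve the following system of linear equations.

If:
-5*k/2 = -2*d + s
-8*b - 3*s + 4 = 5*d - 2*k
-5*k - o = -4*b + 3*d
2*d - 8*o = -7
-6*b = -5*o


Then:
b = 6245/8284
d = 491/4142
k = 727/2071
o = 3747/4142
s = -2653/4142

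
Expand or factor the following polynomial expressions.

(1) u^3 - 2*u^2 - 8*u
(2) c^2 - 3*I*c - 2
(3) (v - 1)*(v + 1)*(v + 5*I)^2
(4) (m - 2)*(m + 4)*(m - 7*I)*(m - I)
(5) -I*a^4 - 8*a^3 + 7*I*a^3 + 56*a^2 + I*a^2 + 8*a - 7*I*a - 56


(1) = u*(u - 4)*(u + 2)
(2) = (c - 2*I)*(c - I)
(3) = v^4 + 10*I*v^3 - 26*v^2 - 10*I*v + 25
(4) = m^4 + 2*m^3 - 8*I*m^3 - 15*m^2 - 16*I*m^2 - 14*m + 64*I*m + 56
(5) = (a - 7)*(a + 1)*(a - 8*I)*(-I*a + I)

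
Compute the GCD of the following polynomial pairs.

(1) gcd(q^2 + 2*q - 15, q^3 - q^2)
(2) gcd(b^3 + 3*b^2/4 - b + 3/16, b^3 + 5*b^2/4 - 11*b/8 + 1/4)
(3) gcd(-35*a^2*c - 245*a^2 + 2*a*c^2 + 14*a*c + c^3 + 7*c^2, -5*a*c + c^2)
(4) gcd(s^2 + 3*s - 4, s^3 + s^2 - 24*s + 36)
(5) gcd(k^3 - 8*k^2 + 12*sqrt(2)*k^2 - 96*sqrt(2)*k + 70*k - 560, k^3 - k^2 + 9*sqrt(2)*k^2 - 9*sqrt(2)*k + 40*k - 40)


(1) = 1
(2) = gcd((b - 1/2)*(b - 1/4)*(b + 3/2), (b - 1/2)*(b - 1/4)*(b + 2)) = b^2 - 3*b/4 + 1/8
(3) = 5*a - c
(4) = 1
(5) = k + 5*sqrt(2)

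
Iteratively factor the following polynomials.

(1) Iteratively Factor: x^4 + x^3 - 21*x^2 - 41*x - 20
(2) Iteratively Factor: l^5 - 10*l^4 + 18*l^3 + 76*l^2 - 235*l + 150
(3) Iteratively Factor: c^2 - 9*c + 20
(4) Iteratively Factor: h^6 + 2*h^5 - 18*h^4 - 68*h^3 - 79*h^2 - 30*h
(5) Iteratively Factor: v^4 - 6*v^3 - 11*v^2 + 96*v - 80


(1) = (x - 5)*(x^3 + 6*x^2 + 9*x + 4) = (x - 5)*(x + 1)*(x^2 + 5*x + 4) = (x - 5)*(x + 1)^2*(x + 4)
(2) = (l - 5)*(l^4 - 5*l^3 - 7*l^2 + 41*l - 30) = (l - 5)*(l + 3)*(l^3 - 8*l^2 + 17*l - 10) = (l - 5)*(l - 2)*(l + 3)*(l^2 - 6*l + 5) = (l - 5)*(l - 2)*(l - 1)*(l + 3)*(l - 5)
(3) = (c - 4)*(c - 5)
(4) = (h + 2)*(h^5 - 18*h^3 - 32*h^2 - 15*h) = h*(h + 2)*(h^4 - 18*h^2 - 32*h - 15) = h*(h - 5)*(h + 2)*(h^3 + 5*h^2 + 7*h + 3) = h*(h - 5)*(h + 2)*(h + 3)*(h^2 + 2*h + 1) = h*(h - 5)*(h + 1)*(h + 2)*(h + 3)*(h + 1)
(5) = (v + 4)*(v^3 - 10*v^2 + 29*v - 20) = (v - 1)*(v + 4)*(v^2 - 9*v + 20) = (v - 5)*(v - 1)*(v + 4)*(v - 4)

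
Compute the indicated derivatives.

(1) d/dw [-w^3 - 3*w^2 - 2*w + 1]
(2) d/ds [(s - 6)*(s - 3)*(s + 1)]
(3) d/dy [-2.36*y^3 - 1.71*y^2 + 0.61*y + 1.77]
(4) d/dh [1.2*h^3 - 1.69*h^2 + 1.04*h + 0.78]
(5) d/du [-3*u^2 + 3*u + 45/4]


(1) = -3*w^2 - 6*w - 2
(2) = 3*s^2 - 16*s + 9
(3) = -7.08*y^2 - 3.42*y + 0.61
(4) = 3.6*h^2 - 3.38*h + 1.04
(5) = 3 - 6*u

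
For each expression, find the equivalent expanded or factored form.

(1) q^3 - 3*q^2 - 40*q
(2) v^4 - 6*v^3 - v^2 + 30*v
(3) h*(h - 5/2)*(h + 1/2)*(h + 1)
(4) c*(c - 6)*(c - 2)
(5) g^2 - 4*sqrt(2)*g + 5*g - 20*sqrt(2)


(1) = q*(q - 8)*(q + 5)
(2) = v*(v - 5)*(v - 3)*(v + 2)
(3) = h^4 - h^3 - 13*h^2/4 - 5*h/4
(4) = c^3 - 8*c^2 + 12*c
(5) = (g + 5)*(g - 4*sqrt(2))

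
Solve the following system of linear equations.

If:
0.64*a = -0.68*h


Then:
a = -1.0625*h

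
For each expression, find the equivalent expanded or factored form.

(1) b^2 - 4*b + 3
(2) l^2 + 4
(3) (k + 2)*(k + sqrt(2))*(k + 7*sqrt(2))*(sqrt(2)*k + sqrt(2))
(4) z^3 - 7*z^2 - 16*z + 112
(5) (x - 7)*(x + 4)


(1) = (b - 3)*(b - 1)
(2) = (l - 2*I)*(l + 2*I)
(3) = sqrt(2)*k^4 + 3*sqrt(2)*k^3 + 16*k^3 + 16*sqrt(2)*k^2 + 48*k^2 + 32*k + 42*sqrt(2)*k + 28*sqrt(2)
(4) = (z - 7)*(z - 4)*(z + 4)
(5) = x^2 - 3*x - 28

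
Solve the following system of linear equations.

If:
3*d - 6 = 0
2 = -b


Then:
b = -2
d = 2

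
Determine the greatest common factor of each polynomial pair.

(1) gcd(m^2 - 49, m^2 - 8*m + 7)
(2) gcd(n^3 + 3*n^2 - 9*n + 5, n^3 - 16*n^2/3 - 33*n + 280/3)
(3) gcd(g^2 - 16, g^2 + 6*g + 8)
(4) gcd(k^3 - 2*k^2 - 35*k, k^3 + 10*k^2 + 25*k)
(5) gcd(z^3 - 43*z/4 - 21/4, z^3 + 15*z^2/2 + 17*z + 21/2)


(1) = gcd((m - 7)*(m + 7), (m - 7)*(m - 1)) = m - 7
(2) = n + 5
(3) = g + 4
(4) = gcd(k*(k - 7)*(k + 5), k*(k + 5)^2) = k^2 + 5*k
(5) = z + 3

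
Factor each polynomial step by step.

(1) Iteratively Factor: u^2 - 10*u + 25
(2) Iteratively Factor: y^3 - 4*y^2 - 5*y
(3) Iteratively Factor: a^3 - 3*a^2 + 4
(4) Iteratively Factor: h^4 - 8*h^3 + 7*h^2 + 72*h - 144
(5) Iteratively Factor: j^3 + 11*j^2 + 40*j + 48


(1) = (u - 5)*(u - 5)
(2) = (y + 1)*(y^2 - 5*y) = y*(y + 1)*(y - 5)
(3) = (a - 2)*(a^2 - a - 2) = (a - 2)^2*(a + 1)
(4) = (h + 3)*(h^3 - 11*h^2 + 40*h - 48) = (h - 4)*(h + 3)*(h^2 - 7*h + 12) = (h - 4)*(h - 3)*(h + 3)*(h - 4)
(5) = (j + 3)*(j^2 + 8*j + 16) = (j + 3)*(j + 4)*(j + 4)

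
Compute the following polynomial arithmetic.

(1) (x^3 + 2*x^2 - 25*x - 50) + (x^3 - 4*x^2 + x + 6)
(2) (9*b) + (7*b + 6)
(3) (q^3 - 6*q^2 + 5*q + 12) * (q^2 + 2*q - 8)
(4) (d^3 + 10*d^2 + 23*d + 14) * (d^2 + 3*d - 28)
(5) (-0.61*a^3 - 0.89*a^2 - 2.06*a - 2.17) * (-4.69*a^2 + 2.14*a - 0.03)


(1) = 2*x^3 - 2*x^2 - 24*x - 44
(2) = 16*b + 6
(3) = q^5 - 4*q^4 - 15*q^3 + 70*q^2 - 16*q - 96
(4) = d^5 + 13*d^4 + 25*d^3 - 197*d^2 - 602*d - 392
(5) = 2.8609*a^5 + 2.8687*a^4 + 7.7751*a^3 + 5.7956*a^2 - 4.582*a + 0.0651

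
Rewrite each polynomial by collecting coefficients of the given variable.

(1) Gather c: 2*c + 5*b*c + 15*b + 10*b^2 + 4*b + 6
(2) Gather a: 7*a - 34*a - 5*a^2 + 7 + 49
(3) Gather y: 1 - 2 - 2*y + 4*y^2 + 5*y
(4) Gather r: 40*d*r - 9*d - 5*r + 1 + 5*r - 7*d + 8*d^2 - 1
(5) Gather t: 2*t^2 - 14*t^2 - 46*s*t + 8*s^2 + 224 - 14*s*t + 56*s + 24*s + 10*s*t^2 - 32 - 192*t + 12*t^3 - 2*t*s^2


(1) = 10*b^2 + 19*b + c*(5*b + 2) + 6
(2) = -5*a^2 - 27*a + 56
(3) = 4*y^2 + 3*y - 1
(4) = 8*d^2 + 40*d*r - 16*d
(5) = 8*s^2 + 80*s + 12*t^3 + t^2*(10*s - 12) + t*(-2*s^2 - 60*s - 192) + 192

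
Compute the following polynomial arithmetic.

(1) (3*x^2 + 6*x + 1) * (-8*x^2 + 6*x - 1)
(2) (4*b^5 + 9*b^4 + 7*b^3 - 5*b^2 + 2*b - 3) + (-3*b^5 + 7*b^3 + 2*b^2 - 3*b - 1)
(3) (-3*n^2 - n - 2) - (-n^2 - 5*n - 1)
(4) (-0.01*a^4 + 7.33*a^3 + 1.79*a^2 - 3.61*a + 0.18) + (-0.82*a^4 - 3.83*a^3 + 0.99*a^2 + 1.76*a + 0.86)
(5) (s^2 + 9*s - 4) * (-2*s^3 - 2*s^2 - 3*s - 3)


(1) = -24*x^4 - 30*x^3 + 25*x^2 - 1
(2) = b^5 + 9*b^4 + 14*b^3 - 3*b^2 - b - 4
(3) = -2*n^2 + 4*n - 1
(4) = -0.83*a^4 + 3.5*a^3 + 2.78*a^2 - 1.85*a + 1.04
(5) = -2*s^5 - 20*s^4 - 13*s^3 - 22*s^2 - 15*s + 12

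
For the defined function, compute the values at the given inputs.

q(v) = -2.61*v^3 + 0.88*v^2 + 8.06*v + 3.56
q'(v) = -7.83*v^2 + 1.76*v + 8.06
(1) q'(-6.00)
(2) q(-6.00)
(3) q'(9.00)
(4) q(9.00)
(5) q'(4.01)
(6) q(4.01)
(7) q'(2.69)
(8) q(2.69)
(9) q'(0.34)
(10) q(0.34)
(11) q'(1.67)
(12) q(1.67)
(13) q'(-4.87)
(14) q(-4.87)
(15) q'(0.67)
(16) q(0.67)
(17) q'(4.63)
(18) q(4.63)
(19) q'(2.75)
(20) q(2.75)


(1) = -284.38
(2) = 550.64
(3) = -610.33
(4) = -1755.31
(5) = -110.79
(6) = -118.26
(7) = -43.86
(8) = -19.19
(9) = 7.75
(10) = 6.30
(11) = -10.84
(12) = 7.32
(13) = -186.21
(14) = 286.64
(15) = 5.72
(16) = 8.57
(17) = -151.64
(18) = -199.31
(19) = -46.31
(20) = -21.90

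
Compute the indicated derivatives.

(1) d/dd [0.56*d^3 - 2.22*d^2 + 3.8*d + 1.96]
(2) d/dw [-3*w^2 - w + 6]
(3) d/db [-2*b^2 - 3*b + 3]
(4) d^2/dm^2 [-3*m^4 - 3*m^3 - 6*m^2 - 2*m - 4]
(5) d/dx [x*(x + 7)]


(1) = 1.68*d^2 - 4.44*d + 3.8
(2) = -6*w - 1
(3) = -4*b - 3
(4) = -36*m^2 - 18*m - 12
(5) = 2*x + 7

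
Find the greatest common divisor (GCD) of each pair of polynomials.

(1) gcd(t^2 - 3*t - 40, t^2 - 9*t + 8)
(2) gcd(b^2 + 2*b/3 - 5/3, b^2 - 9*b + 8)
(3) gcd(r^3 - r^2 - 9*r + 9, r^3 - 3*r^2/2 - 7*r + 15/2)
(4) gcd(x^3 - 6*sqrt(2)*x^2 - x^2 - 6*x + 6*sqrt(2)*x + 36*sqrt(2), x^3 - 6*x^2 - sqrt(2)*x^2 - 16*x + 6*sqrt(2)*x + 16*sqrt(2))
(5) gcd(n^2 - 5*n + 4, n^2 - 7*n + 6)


(1) = gcd((t - 8)*(t + 5), (t - 8)*(t - 1)) = t - 8
(2) = gcd((b - 1)*(b + 5/3), (b - 8)*(b - 1)) = b - 1
(3) = r^2 - 4*r + 3
(4) = gcd((x - 3)*(x + 2)*(x - 6*sqrt(2)), (x - 8)*(x + 2)*(x - sqrt(2))) = x + 2
(5) = n - 1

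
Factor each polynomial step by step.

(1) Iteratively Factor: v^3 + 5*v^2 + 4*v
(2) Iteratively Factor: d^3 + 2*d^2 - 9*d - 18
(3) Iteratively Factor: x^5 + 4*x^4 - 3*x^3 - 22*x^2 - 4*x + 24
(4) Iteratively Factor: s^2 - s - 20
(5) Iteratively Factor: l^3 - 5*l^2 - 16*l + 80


(1) = (v + 1)*(v^2 + 4*v) = v*(v + 1)*(v + 4)
(2) = (d + 3)*(d^2 - d - 6) = (d - 3)*(d + 3)*(d + 2)
(3) = (x - 2)*(x^4 + 6*x^3 + 9*x^2 - 4*x - 12) = (x - 2)*(x + 2)*(x^3 + 4*x^2 + x - 6) = (x - 2)*(x - 1)*(x + 2)*(x^2 + 5*x + 6) = (x - 2)*(x - 1)*(x + 2)*(x + 3)*(x + 2)
(4) = (s + 4)*(s - 5)
(5) = (l + 4)*(l^2 - 9*l + 20) = (l - 5)*(l + 4)*(l - 4)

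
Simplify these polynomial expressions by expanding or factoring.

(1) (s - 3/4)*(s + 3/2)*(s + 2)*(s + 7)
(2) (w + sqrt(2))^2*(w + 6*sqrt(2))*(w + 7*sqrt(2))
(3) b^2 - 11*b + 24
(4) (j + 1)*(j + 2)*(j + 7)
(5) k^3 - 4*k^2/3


(1) = s^4 + 39*s^3/4 + 157*s^2/8 + 3*s/8 - 63/4
(2) = w^4 + 15*sqrt(2)*w^3 + 138*w^2 + 194*sqrt(2)*w + 168
(3) = (b - 8)*(b - 3)
(4) = j^3 + 10*j^2 + 23*j + 14
(5) = k^2*(k - 4/3)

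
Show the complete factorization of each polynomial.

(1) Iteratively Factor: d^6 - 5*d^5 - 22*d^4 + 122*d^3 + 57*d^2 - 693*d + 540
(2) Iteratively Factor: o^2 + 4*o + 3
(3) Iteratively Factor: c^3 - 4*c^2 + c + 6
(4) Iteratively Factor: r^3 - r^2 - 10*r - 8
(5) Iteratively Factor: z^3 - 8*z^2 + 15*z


(1) = (d + 3)*(d^5 - 8*d^4 + 2*d^3 + 116*d^2 - 291*d + 180) = (d - 3)*(d + 3)*(d^4 - 5*d^3 - 13*d^2 + 77*d - 60) = (d - 3)^2*(d + 3)*(d^3 - 2*d^2 - 19*d + 20) = (d - 3)^2*(d - 1)*(d + 3)*(d^2 - d - 20) = (d - 3)^2*(d - 1)*(d + 3)*(d + 4)*(d - 5)
(2) = (o + 3)*(o + 1)
(3) = (c - 3)*(c^2 - c - 2) = (c - 3)*(c + 1)*(c - 2)
(4) = (r - 4)*(r^2 + 3*r + 2) = (r - 4)*(r + 2)*(r + 1)
(5) = (z - 3)*(z^2 - 5*z) = (z - 5)*(z - 3)*(z)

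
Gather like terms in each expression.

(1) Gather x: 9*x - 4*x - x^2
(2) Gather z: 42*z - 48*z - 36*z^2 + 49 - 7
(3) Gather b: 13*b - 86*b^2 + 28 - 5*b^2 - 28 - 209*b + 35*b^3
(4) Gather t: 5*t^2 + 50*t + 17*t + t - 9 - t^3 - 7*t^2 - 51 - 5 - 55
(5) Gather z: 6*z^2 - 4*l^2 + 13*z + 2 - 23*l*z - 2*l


(1) = -x^2 + 5*x
(2) = -36*z^2 - 6*z + 42
(3) = 35*b^3 - 91*b^2 - 196*b
(4) = -t^3 - 2*t^2 + 68*t - 120
(5) = -4*l^2 - 2*l + 6*z^2 + z*(13 - 23*l) + 2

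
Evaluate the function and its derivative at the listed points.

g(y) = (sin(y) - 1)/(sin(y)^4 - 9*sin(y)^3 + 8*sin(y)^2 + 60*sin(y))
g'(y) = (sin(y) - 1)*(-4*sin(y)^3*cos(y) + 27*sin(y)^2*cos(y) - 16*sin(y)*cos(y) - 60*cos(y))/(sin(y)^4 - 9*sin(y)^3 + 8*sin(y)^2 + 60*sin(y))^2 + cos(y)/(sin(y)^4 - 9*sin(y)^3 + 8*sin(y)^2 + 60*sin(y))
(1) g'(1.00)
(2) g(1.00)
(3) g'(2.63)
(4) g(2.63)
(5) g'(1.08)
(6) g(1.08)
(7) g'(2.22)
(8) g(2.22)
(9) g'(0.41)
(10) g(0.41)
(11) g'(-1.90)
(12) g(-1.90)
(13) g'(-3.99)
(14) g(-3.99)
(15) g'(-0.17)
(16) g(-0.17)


(1) = 0.01
(2) = -0.00
(3) = -0.06
(4) = -0.02
(5) = 0.01
(6) = -0.00
(7) = -0.02
(8) = -0.00
(9) = 0.09
(10) = -0.02
(11) = 0.00
(12) = 0.05
(13) = -0.02
(14) = -0.01
(15) = 0.57
(16) = 0.12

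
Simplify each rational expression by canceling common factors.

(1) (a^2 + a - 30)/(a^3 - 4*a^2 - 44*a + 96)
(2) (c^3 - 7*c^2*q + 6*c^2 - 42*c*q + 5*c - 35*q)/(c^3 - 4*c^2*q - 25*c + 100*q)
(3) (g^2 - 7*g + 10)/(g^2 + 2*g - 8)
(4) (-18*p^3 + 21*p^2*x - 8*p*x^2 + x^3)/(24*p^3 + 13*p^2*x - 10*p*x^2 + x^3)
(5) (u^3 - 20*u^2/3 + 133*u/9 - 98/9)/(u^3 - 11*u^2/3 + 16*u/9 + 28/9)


(1) = (a - 5)/(a^2 - 10*a + 16)
(2) = (-c^2 + 7*c*q - c + 7*q)/(-c^2 + 4*c*q + 5*c - 20*q)
(3) = (g - 5)/(g + 4)
(4) = (6*p^2 - 5*p*x + x^2)/(-8*p^2 - 7*p*x + x^2)
(5) = (3*u - 7)/(3*u + 2)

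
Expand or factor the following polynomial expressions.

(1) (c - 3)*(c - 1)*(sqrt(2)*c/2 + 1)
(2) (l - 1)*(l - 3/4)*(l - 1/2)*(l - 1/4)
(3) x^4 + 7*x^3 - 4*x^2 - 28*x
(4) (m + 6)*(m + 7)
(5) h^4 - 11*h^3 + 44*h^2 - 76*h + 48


(1) = sqrt(2)*c^3/2 - 2*sqrt(2)*c^2 + c^2 - 4*c + 3*sqrt(2)*c/2 + 3
(2) = l^4 - 5*l^3/2 + 35*l^2/16 - 25*l/32 + 3/32
(3) = x*(x - 2)*(x + 2)*(x + 7)
(4) = m^2 + 13*m + 42
(5) = (h - 4)*(h - 3)*(h - 2)^2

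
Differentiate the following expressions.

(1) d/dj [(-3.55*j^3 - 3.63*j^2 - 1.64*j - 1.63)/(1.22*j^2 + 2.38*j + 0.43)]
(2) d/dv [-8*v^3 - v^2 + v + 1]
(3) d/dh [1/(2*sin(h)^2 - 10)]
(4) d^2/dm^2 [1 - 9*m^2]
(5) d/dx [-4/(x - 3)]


(1) = (-4.331*j^4 - 16.898*j^3 - 11.2181*j^2 + 0.8554*j + 3.1742)/(1.4884*j^4 + 5.8072*j^3 + 6.7136*j^2 + 2.0468*j + 0.1849)
(2) = -24*v^2 - 2*v + 1
(3) = -2*sin(2*h)/(cos(2*h) + 9)^2
(4) = -18
(5) = 4/(x - 3)^2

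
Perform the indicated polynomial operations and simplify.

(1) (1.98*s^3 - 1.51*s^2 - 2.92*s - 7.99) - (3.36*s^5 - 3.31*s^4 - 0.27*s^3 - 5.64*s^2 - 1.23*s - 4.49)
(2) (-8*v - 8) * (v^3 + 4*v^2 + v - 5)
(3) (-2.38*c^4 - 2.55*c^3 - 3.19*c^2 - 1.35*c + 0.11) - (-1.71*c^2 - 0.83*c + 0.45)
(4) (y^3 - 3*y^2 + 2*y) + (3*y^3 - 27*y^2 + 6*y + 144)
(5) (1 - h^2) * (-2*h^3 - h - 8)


(1) = -3.36*s^5 + 3.31*s^4 + 2.25*s^3 + 4.13*s^2 - 1.69*s - 3.5
(2) = -8*v^4 - 40*v^3 - 40*v^2 + 32*v + 40
(3) = -2.38*c^4 - 2.55*c^3 - 1.48*c^2 - 0.52*c - 0.34
(4) = 4*y^3 - 30*y^2 + 8*y + 144
(5) = 2*h^5 - h^3 + 8*h^2 - h - 8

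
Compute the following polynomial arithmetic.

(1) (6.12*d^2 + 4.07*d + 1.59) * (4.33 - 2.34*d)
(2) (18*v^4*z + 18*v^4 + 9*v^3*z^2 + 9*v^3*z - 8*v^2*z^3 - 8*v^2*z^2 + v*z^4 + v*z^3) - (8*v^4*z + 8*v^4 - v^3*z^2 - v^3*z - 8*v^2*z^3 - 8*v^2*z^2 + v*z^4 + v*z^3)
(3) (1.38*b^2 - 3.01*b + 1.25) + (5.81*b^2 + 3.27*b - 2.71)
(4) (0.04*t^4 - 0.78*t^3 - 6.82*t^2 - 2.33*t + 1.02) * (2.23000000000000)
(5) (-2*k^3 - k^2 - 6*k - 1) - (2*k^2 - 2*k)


(1) = -14.3208*d^3 + 16.9758*d^2 + 13.9025*d + 6.8847
(2) = 10*v^4*z + 10*v^4 + 10*v^3*z^2 + 10*v^3*z
(3) = 7.19*b^2 + 0.26*b - 1.46
(4) = 0.0892*t^4 - 1.7394*t^3 - 15.2086*t^2 - 5.1959*t + 2.2746
(5) = -2*k^3 - 3*k^2 - 4*k - 1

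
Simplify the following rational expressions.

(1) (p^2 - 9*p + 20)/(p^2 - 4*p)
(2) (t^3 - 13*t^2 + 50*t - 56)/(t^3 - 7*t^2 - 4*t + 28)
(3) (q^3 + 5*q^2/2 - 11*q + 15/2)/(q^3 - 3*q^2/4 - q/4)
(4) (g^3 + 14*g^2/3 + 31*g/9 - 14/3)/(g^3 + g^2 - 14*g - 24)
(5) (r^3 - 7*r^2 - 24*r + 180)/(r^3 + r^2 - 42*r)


(1) = (p - 5)/p
(2) = (t - 4)/(t + 2)
(3) = (4*q^2 + 14*q - 30)/(4*q^2 + q)
(4) = (9*g^2 + 15*g - 14)/(9*g^2 - 18*g - 72)
(5) = (r^2 - r - 30)/(r^2 + 7*r)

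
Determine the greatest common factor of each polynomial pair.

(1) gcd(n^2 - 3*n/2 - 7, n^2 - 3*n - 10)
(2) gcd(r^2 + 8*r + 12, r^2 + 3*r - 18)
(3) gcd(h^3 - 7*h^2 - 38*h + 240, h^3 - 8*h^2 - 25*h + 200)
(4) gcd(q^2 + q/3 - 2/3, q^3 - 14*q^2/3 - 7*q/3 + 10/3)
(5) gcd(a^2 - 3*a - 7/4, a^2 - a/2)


(1) = gcd((n - 7/2)*(n + 2), (n - 5)*(n + 2)) = n + 2
(2) = gcd((r + 2)*(r + 6), (r - 3)*(r + 6)) = r + 6
(3) = gcd((h - 8)*(h - 5)*(h + 6), (h - 8)*(h - 5)*(h + 5)) = h^2 - 13*h + 40
(4) = q^2 + q/3 - 2/3
(5) = gcd((a - 7/2)*(a + 1/2), a*(a - 1/2)) = 1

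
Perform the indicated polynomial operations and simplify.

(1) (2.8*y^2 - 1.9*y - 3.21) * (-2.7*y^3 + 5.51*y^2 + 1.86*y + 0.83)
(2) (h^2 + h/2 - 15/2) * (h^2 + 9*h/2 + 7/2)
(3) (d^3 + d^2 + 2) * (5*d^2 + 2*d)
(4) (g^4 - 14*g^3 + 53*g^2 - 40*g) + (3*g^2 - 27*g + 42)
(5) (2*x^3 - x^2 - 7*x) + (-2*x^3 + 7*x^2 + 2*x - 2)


(1) = -7.56*y^5 + 20.558*y^4 + 3.406*y^3 - 18.8971*y^2 - 7.5476*y - 2.6643
(2) = h^4 + 5*h^3 - 7*h^2/4 - 32*h - 105/4
(3) = 5*d^5 + 7*d^4 + 2*d^3 + 10*d^2 + 4*d
(4) = g^4 - 14*g^3 + 56*g^2 - 67*g + 42
(5) = 6*x^2 - 5*x - 2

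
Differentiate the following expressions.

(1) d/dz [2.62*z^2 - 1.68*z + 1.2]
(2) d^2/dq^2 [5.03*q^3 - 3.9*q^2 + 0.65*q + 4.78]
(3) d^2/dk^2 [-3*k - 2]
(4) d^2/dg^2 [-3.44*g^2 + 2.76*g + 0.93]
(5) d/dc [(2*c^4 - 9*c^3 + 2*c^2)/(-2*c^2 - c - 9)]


(1) = 5.24*z - 1.68
(2) = 30.18*q - 7.8
(3) = 0
(4) = -6.88000000000000
(5) = c*(-8*c^4 + 12*c^3 - 54*c^2 + 241*c - 36)/(4*c^4 + 4*c^3 + 37*c^2 + 18*c + 81)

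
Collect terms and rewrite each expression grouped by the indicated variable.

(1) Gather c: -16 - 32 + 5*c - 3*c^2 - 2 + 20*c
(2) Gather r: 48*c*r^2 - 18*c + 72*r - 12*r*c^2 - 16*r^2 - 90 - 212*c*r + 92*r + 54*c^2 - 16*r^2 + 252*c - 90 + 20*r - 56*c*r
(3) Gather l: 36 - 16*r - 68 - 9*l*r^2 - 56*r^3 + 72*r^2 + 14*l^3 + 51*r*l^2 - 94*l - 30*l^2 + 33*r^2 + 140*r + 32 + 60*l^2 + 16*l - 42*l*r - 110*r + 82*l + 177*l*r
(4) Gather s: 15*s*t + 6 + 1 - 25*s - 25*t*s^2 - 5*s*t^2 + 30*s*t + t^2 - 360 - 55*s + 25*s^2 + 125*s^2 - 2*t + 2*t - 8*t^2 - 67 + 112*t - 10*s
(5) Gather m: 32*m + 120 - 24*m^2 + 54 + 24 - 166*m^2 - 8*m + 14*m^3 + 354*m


(1) = -3*c^2 + 25*c - 50
(2) = 54*c^2 + 234*c + r^2*(48*c - 32) + r*(-12*c^2 - 268*c + 184) - 180
(3) = 14*l^3 + l^2*(51*r + 30) + l*(-9*r^2 + 135*r + 4) - 56*r^3 + 105*r^2 + 14*r
(4) = s^2*(150 - 25*t) + s*(-5*t^2 + 45*t - 90) - 7*t^2 + 112*t - 420
(5) = 14*m^3 - 190*m^2 + 378*m + 198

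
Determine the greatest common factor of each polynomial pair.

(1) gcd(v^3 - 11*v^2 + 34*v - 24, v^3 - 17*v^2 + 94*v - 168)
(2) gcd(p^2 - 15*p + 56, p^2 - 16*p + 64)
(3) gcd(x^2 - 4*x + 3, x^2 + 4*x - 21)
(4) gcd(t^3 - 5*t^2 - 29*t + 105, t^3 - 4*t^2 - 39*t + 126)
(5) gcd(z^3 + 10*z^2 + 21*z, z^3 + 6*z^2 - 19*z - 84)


(1) = gcd((v - 6)*(v - 4)*(v - 1), (v - 7)*(v - 6)*(v - 4)) = v^2 - 10*v + 24
(2) = p - 8
(3) = x - 3
(4) = t^2 - 10*t + 21
(5) = gcd(z*(z + 3)*(z + 7), (z - 4)*(z + 3)*(z + 7)) = z^2 + 10*z + 21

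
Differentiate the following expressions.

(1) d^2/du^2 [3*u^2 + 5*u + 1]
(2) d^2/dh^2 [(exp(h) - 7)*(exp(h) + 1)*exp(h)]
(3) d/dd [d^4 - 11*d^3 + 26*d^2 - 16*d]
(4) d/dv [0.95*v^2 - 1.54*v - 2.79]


(1) = 6
(2) = (9*exp(2*h) - 24*exp(h) - 7)*exp(h)
(3) = 4*d^3 - 33*d^2 + 52*d - 16
(4) = 1.9*v - 1.54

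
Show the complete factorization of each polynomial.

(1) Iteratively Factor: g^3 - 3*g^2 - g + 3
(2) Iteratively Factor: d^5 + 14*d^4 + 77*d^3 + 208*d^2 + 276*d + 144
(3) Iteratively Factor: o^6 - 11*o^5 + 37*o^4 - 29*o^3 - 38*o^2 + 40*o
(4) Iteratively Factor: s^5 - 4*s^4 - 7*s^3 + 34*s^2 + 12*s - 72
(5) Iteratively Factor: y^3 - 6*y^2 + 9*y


(1) = (g + 1)*(g^2 - 4*g + 3) = (g - 1)*(g + 1)*(g - 3)
(2) = (d + 3)*(d^4 + 11*d^3 + 44*d^2 + 76*d + 48) = (d + 3)*(d + 4)*(d^3 + 7*d^2 + 16*d + 12) = (d + 2)*(d + 3)*(d + 4)*(d^2 + 5*d + 6) = (d + 2)^2*(d + 3)*(d + 4)*(d + 3)
(3) = (o + 1)*(o^5 - 12*o^4 + 49*o^3 - 78*o^2 + 40*o) = o*(o + 1)*(o^4 - 12*o^3 + 49*o^2 - 78*o + 40) = o*(o - 2)*(o + 1)*(o^3 - 10*o^2 + 29*o - 20) = o*(o - 5)*(o - 2)*(o + 1)*(o^2 - 5*o + 4) = o*(o - 5)*(o - 2)*(o - 1)*(o + 1)*(o - 4)
(4) = (s - 3)*(s^4 - s^3 - 10*s^2 + 4*s + 24) = (s - 3)^2*(s^3 + 2*s^2 - 4*s - 8) = (s - 3)^2*(s + 2)*(s^2 - 4) = (s - 3)^2*(s - 2)*(s + 2)*(s + 2)
(5) = (y - 3)*(y^2 - 3*y) = (y - 3)^2*(y)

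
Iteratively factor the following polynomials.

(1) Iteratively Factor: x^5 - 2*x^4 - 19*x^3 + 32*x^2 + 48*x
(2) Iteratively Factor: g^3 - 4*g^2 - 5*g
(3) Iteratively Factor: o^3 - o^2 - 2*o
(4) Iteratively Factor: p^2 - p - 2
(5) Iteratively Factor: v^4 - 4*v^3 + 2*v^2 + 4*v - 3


(1) = (x)*(x^4 - 2*x^3 - 19*x^2 + 32*x + 48) = x*(x + 4)*(x^3 - 6*x^2 + 5*x + 12) = x*(x - 3)*(x + 4)*(x^2 - 3*x - 4) = x*(x - 4)*(x - 3)*(x + 4)*(x + 1)
(2) = (g + 1)*(g^2 - 5*g) = g*(g + 1)*(g - 5)
(3) = (o)*(o^2 - o - 2) = o*(o + 1)*(o - 2)
(4) = (p - 2)*(p + 1)
(5) = (v - 1)*(v^3 - 3*v^2 - v + 3) = (v - 3)*(v - 1)*(v^2 - 1) = (v - 3)*(v - 1)*(v + 1)*(v - 1)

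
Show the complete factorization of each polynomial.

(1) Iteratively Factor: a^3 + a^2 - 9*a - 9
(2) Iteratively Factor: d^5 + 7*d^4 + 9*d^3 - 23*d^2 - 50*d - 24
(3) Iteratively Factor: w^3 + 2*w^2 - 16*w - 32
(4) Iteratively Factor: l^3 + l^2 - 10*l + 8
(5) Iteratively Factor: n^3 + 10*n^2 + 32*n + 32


(1) = (a - 3)*(a^2 + 4*a + 3) = (a - 3)*(a + 1)*(a + 3)
(2) = (d + 3)*(d^4 + 4*d^3 - 3*d^2 - 14*d - 8) = (d - 2)*(d + 3)*(d^3 + 6*d^2 + 9*d + 4) = (d - 2)*(d + 1)*(d + 3)*(d^2 + 5*d + 4) = (d - 2)*(d + 1)*(d + 3)*(d + 4)*(d + 1)
(3) = (w + 4)*(w^2 - 2*w - 8) = (w - 4)*(w + 4)*(w + 2)
(4) = (l + 4)*(l^2 - 3*l + 2) = (l - 2)*(l + 4)*(l - 1)
(5) = (n + 4)*(n^2 + 6*n + 8) = (n + 2)*(n + 4)*(n + 4)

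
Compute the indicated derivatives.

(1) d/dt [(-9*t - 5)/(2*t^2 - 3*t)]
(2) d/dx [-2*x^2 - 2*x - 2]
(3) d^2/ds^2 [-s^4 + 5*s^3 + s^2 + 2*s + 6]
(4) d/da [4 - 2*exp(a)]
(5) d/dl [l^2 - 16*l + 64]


(1) = (18*t^2 + 20*t - 15)/(t^2*(4*t^2 - 12*t + 9))
(2) = -4*x - 2
(3) = -12*s^2 + 30*s + 2
(4) = -2*exp(a)
(5) = 2*l - 16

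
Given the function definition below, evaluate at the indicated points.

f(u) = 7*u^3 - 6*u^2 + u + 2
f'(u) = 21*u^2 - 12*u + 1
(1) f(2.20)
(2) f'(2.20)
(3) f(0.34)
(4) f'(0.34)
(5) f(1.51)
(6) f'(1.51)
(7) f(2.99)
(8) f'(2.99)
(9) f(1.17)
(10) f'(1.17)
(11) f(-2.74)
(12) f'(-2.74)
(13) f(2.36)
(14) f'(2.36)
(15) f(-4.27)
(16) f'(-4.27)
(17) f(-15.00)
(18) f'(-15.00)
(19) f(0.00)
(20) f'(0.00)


(1) = 49.70
(2) = 76.24
(3) = 1.92
(4) = -0.65
(5) = 13.93
(6) = 30.76
(7) = 138.47
(8) = 152.86
(9) = 6.17
(10) = 15.71
(11) = -189.78
(12) = 191.54
(13) = 62.95
(14) = 89.64
(15) = -656.65
(16) = 435.13
(17) = -24988.00
(18) = 4906.00
(19) = 2.00
(20) = 1.00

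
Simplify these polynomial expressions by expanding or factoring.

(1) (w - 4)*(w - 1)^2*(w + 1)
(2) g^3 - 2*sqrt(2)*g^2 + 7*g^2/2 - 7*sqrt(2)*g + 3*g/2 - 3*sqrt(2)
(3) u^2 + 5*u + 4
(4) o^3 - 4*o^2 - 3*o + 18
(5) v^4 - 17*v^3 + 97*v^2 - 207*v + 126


(1) = w^4 - 5*w^3 + 3*w^2 + 5*w - 4
(2) = (g + 1/2)*(g + 3)*(g - 2*sqrt(2))
(3) = (u + 1)*(u + 4)
(4) = (o - 3)^2*(o + 2)
(5) = (v - 7)*(v - 6)*(v - 3)*(v - 1)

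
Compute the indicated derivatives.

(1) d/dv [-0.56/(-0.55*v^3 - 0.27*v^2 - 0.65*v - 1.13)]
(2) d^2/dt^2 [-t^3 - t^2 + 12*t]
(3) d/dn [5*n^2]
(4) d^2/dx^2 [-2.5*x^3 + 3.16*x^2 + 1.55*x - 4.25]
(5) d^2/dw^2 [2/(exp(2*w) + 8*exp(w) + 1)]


(1) = (-0.924*v^2 - 0.3024*v - 0.364)/(0.55*v^3 + 0.27*v^2 + 0.65*v + 1.13)^2
(2) = -6*t - 2
(3) = 10*n
(4) = 6.32 - 15.0*x
(5) = 8*(-(exp(w) + 2)*(exp(2*w) + 8*exp(w) + 1) + 2*(exp(w) + 4)^2*exp(w))*exp(w)/(exp(2*w) + 8*exp(w) + 1)^3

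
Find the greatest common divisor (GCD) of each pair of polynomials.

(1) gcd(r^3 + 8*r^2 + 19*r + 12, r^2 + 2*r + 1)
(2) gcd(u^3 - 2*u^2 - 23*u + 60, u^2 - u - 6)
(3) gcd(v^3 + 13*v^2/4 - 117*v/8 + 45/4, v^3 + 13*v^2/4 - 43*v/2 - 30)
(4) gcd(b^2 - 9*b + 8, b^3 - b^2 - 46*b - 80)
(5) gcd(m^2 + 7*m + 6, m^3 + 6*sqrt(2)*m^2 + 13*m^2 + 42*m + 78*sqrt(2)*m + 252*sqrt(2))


(1) = gcd((r + 1)*(r + 3)*(r + 4), (r + 1)^2) = r + 1
(2) = u - 3
(3) = v + 6
(4) = gcd((b - 8)*(b - 1), (b - 8)*(b + 2)*(b + 5)) = b - 8
(5) = m + 6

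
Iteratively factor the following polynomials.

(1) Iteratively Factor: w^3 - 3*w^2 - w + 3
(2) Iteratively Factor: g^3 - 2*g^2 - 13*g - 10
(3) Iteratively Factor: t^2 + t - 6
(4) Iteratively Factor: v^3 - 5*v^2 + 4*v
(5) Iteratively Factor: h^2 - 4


(1) = (w + 1)*(w^2 - 4*w + 3) = (w - 3)*(w + 1)*(w - 1)
(2) = (g + 2)*(g^2 - 4*g - 5) = (g - 5)*(g + 2)*(g + 1)
(3) = (t - 2)*(t + 3)
(4) = (v - 4)*(v^2 - v) = (v - 4)*(v - 1)*(v)
(5) = (h - 2)*(h + 2)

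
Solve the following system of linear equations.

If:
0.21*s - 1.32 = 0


Then:
s = 6.29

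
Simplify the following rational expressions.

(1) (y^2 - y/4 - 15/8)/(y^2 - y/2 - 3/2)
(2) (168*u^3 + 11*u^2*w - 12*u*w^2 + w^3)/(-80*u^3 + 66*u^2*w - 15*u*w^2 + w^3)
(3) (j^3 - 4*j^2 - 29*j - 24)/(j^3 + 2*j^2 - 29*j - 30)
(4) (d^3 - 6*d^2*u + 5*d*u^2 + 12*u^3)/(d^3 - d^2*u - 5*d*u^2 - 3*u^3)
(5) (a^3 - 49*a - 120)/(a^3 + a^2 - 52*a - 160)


(1) = (4*y + 5)/(4*y + 4)
(2) = (-21*u^2 - 4*u*w + w^2)/(10*u^2 - 7*u*w + w^2)
(3) = (j^2 - 5*j - 24)/(j^2 + j - 30)
(4) = (d - 4*u)/(d + u)
(5) = (a + 3)/(a + 4)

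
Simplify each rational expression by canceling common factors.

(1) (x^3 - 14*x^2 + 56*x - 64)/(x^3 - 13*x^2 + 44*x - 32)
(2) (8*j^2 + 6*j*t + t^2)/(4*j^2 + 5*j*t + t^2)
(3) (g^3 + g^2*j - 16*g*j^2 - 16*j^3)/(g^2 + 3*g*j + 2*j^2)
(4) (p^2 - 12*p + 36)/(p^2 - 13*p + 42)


(1) = (x - 2)/(x - 1)
(2) = (2*j + t)/(j + t)
(3) = (g^2 - 16*j^2)/(g + 2*j)
(4) = (p - 6)/(p - 7)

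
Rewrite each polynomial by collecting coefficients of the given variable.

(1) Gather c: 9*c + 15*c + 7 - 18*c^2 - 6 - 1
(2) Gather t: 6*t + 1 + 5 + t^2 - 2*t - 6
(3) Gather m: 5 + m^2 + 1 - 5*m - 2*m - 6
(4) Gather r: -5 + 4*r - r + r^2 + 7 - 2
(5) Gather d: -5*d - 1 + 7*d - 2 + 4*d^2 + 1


(1) = -18*c^2 + 24*c
(2) = t^2 + 4*t
(3) = m^2 - 7*m
(4) = r^2 + 3*r
(5) = 4*d^2 + 2*d - 2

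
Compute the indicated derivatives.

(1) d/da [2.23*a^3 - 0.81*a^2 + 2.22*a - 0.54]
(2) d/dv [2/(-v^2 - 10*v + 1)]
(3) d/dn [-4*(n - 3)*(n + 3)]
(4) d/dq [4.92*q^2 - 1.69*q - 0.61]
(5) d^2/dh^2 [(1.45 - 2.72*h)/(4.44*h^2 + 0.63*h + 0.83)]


(1) = 6.69*a^2 - 1.62*a + 2.22
(2) = 4*(v + 5)/(v^2 + 10*v - 1)^2
(3) = -8*n
(4) = 9.84*q - 1.69
(5) = (-(2.72*h - 1.45)*(8.88*h + 0.63)*(17.76*h + 1.26) + (72.4608*h - 9.4488)*(4.44*h^2 + 0.63*h + 0.83))/(4.44*h^2 + 0.63*h + 0.83)^3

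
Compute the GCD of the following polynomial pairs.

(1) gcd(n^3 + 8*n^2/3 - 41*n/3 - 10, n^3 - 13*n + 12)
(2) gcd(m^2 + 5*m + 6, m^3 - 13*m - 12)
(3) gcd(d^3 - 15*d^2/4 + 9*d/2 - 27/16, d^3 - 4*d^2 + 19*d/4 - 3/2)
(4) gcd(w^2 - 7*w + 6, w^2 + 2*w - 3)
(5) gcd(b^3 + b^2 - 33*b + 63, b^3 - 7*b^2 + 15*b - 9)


(1) = gcd((n - 3)*(n + 2/3)*(n + 5), (n - 3)*(n - 1)*(n + 4)) = n - 3
(2) = m + 3
(3) = d - 3/2
(4) = gcd((w - 6)*(w - 1), (w - 1)*(w + 3)) = w - 1
(5) = gcd((b - 3)^2*(b + 7), (b - 3)^2*(b - 1)) = b^2 - 6*b + 9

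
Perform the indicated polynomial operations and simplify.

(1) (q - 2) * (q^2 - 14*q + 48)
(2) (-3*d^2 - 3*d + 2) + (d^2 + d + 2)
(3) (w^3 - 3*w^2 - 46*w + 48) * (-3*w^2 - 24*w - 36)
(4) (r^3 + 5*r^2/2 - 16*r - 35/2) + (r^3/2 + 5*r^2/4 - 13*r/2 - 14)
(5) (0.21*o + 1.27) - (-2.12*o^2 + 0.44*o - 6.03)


(1) = q^3 - 16*q^2 + 76*q - 96
(2) = -2*d^2 - 2*d + 4
(3) = -3*w^5 - 15*w^4 + 174*w^3 + 1068*w^2 + 504*w - 1728
(4) = 3*r^3/2 + 15*r^2/4 - 45*r/2 - 63/2
(5) = 2.12*o^2 - 0.23*o + 7.3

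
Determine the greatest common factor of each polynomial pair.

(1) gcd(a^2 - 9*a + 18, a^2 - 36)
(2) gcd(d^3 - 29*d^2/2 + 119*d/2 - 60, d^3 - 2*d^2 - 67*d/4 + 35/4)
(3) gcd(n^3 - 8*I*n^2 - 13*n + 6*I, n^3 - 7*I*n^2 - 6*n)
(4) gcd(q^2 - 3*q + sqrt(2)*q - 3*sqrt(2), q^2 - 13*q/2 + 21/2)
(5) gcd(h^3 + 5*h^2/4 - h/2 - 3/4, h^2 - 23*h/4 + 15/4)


(1) = gcd((a - 6)*(a - 3), (a - 6)*(a + 6)) = a - 6
(2) = gcd((d - 8)*(d - 5)*(d - 3/2), (d - 5)*(d - 1/2)*(d + 7/2)) = d - 5
(3) = n^2 - 7*I*n - 6
(4) = gcd((q - 3)*(q + sqrt(2)), (q - 7/2)*(q - 3)) = q - 3
(5) = h - 3/4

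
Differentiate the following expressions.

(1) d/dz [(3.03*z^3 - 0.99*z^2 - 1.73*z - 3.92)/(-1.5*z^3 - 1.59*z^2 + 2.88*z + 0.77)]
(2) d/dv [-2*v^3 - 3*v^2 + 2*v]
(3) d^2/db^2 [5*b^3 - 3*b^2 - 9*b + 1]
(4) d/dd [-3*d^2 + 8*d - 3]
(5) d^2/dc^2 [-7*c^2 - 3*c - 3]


(1) = (-6.3027*z^4 + 12.2628*z^3 - 16.2426*z^2 - 13.9902*z + 9.9575)/(2.25*z^6 + 4.77*z^5 - 6.1119*z^4 - 11.4684*z^3 + 5.8458*z^2 + 4.4352*z + 0.5929)
(2) = -6*v^2 - 6*v + 2
(3) = 30*b - 6
(4) = 8 - 6*d
(5) = -14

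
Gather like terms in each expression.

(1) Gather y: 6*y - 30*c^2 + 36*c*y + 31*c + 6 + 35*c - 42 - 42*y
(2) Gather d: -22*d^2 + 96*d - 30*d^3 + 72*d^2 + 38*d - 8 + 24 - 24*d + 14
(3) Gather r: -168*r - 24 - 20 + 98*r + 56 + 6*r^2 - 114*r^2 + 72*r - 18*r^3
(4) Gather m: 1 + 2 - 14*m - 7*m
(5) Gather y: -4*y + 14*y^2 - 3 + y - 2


(1) = -30*c^2 + 66*c + y*(36*c - 36) - 36
(2) = -30*d^3 + 50*d^2 + 110*d + 30
(3) = -18*r^3 - 108*r^2 + 2*r + 12
(4) = 3 - 21*m
(5) = 14*y^2 - 3*y - 5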